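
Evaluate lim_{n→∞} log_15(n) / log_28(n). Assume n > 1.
lim = ln(28) / ln(15) = log_15(28)

Change of base: log_15(n) = ln n / ln 15 and log_28(n) = ln n / ln 28. The ratio is (ln n / ln 15) · (ln 28 / ln n) = ln 28 / ln 15, a constant independent of n. So the limit is ln 28 / ln 15 = log_15(28).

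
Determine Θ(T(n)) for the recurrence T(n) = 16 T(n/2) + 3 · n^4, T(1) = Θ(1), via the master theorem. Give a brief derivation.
T(n) = Θ(n^4 log n)

log_2 16 = 4, and f(n) = 3 · n^4 = Θ(n^(log_2 16)). This is Case 2 of the master theorem: T(n) = Θ(f(n) · log n) = Θ(n^4 log n).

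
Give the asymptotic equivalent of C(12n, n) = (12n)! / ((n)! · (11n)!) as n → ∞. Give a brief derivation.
C(12n, n) ~ (8916100448256/285311670611)^(n) · sqrt(6/(11π·n))

Write N = n. Apply Stirling to each factorial:
  (12N)! ~ sqrt(2π·12N) · (12N/e)^(12N),
  N! ~ sqrt(2π N) · (N/e)^N,
  (11N)! ~ sqrt(2π·11N) · (11N/e)^(11N).
The exponential factors combine to (12N)^(12N) / (N^N · (11N)^(11N)) = 12^(12N)/11^(11N) = (12^12/11^11)^N = (8916100448256/285311670611)^N.
The square-root prefactors combine to sqrt(2π·12N) / (sqrt(2π N)·sqrt(2π·11N)) = sqrt(12 / (2π·11·N)) = sqrt(6/(11π·n)).
Substituting N = n: C(12n, n) ~ (8916100448256/285311670611)^(n) · sqrt(6/(11π·n)).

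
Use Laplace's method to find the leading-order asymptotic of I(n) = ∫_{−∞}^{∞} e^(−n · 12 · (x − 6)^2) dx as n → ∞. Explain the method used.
I(n) = sqrt(π/(12n))

Here φ(x) = 12 · (x − 6)^2 has its unique minimum at x* = 6 with φ(x*) = 0 and φ''(x*) = 24. Laplace's method gives
  I(n) ~ e^(−n φ(x*)) · sqrt(2π / (n · φ''(x*))) = sqrt(2π / (24n)) = sqrt(π/(12n)).
This is exact: substituting u = (x − 6)·sqrt(12n) gives I(n) = (1/sqrt(12n)) ∫_{−∞}^{∞} e^(−u^2) du = sqrt(π/(12n)).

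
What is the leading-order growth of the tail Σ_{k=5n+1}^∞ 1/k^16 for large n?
Σ_{k>5n} 1/k^16 ~ 1/(15 · (5n)^15)

Compare to the integral: ∫_{5n}^∞ x^(−16) dx = [−x^(−15)/15]_{5n}^∞ = 1/((16−1)·(5n)^15). Euler-Maclaurin then gives
  Σ_{k>5n} 1/k^16 = ∫_{5n}^∞ dx/x^16 − 1/(2·(5n)^16) + O(1/(5n)^17).
(Equivalently this is ζ(16) − Σ_{k≤5n} 1/k^16.)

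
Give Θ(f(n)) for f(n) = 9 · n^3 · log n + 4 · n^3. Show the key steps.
f(n) ∈ Θ(n^3 · log n)

Compare the terms by growth order. For large n, n^a · (log n)^b dominates n^a' · (log n)^b' iff a > a', or (a = a' and b > b'). Ranking the 2 terms shows the dominant one is 9 · n^3 · log n. Hence f(n) ∈ Θ(n^3 · log n).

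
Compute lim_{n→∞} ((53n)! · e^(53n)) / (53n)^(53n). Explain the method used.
lim = ∞

Stirling: (53n)! ~ sqrt(2π·53n) · (53n/e)^(53n). Hence
  (53n)! · e^(53n) / (53n)^(53n) ~ sqrt(2π·53n) = sqrt(2π·53) · sqrt(n) → ∞.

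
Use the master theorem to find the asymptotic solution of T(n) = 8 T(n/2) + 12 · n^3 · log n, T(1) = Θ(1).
T(n) = Θ(n^3 · (log n)^2)

Here log_2 8 = 3 and f(n) = 12 · n^3 · log n = Θ(n^(log_2 8) · (log n)^1). This is the extended Case 2 of the master theorem (f matches the critical exponent up to log factors), giving T(n) = Θ(n^(log_2 8) · (log n)^(1+1)) = Θ(n^3 · (log n)^2).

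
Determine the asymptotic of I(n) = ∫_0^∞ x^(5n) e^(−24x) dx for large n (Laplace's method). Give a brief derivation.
I(n) ~ (sqrt(2π·5n) / 24) · (5n/(24e))^(5n)

Write the integrand as exp(5n ln x − 24x) and set f(x) = 5n ln x − 24x. Then f'(x) = 5n/x − 24 = 0 at x* = 5n/24, and f''(x*) = −5n/x*^2 = −24^2/(5n). Laplace's method (interior maximum) gives
  I(n) ~ e^(f(x*)) · sqrt(2π / |f''(x*)|)
        = exp(5n ln(5n/24) − 5n) · sqrt(2π · 5n / 24^2)
        = (5n/24)^(5n) e^(−5n) · sqrt(2π·5n) / 24
        = (sqrt(2π·5n) / 24) · (5n/(24e))^(5n).
This matches Γ(5n+1)/24^(5n+1) with Stirling applied to Γ.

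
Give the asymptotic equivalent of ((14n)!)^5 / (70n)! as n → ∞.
((14n)!)^5/(70n)! ~ ((2π·14n)^(4/2) / sqrt(5)) · 5^(−5·14n)  →  0

Write N = 14n. Stirling: N! ~ sqrt(2π N)(N/e)^N and (5N)! ~ sqrt(2π·5N)·(5N/e)^(5N).
  (N!)^5/(5N)! ~ (2π N)^(5/2) (N/e)^(5N) / [sqrt(2π·5N) (5N/e)^(5N)]
     = (2π N)^(5/2) / sqrt(2π·5N) · (N/(5N))^(5N)
     = (2π N)^((5−1)/2) / sqrt(5) · 5^(−5N).
Since 5^5 > 1, the factor 5^(−5N) decays exponentially, so the ratio → 0. Substituting N = 14n gives the stated form.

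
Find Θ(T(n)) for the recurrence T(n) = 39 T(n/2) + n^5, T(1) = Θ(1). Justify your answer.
T(n) = Θ(n^(log_2 39))

Master theorem: compare f(n) = n^5 to n^(log_2 39) where log_2 39 ≈ 5.285. Since 5 < log_2 39, we have f(n) = O(n^(log_2 39 − ε)) for some ε > 0 — Case 1. Hence T(n) = Θ(n^(log_2 39)).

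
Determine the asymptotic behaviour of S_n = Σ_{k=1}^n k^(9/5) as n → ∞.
S_n ~ (5/14) · n^(14/5)

Integral comparison: Σ_{k=1}^n k^(9/5) = ∫_0^n x^(9/5) dx + O(n^(9/5)). The integral is n^(1 + 9/5) / (1 + 9/5) = n^((9+5)/5) / ((9+5)/5) = (5/14) · n^(14/5).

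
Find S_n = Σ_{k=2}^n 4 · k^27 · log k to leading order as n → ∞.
S_n ~ n^28 log n / 7 − n^28 / 196

By integral comparison, S_n = ∫_1^n 4 · x^27 · log x dx + O(n^27 · log n). For the integral, ∫ x^27 log x dx = n^28 log n / 28 − n^28/784 (integration by parts). Hence S_n ~ n^28 log n / 7 − n^28 / 196.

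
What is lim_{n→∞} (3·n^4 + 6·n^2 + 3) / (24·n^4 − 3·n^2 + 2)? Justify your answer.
lim = 3/24 = 1/8

For large n the leading n^4 terms dominate both numerator and denominator. Dividing top and bottom by n^4, every other term tends to 0, leaving 3/24 = 1/8.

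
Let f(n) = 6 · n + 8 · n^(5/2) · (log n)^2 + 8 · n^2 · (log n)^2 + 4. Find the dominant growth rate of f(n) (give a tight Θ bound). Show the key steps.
f(n) ∈ Θ(n^(5/2) · (log n)^2)

Compare the terms by growth order. For large n, n^a · (log n)^b dominates n^a' · (log n)^b' iff a > a', or (a = a' and b > b'). Ranking the 4 terms shows the dominant one is 8 · n^(5/2) · (log n)^2. Hence f(n) ∈ Θ(n^(5/2) · (log n)^2).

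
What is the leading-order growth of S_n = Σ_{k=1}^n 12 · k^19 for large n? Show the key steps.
S_n ~ 3 · n^20 / 5

By integral comparison (Euler-Maclaurin), Σ_{k=1}^n 12 · k^19 = 12 · ∫_0^n x^19 dx + O(n^19) = 12 · n^20/20 = 3 · n^20 / 5 + O(n^19). (Equivalently, Faulhaber's formula gives the same leading term.)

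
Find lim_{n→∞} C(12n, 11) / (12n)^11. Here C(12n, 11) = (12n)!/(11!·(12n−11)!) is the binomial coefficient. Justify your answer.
lim = 1/11! = 1/39916800

With N = 12n → ∞: C(N, 11) / N^11 = [N(N−1)…(N−10)] / (11! · N^11) = (1/11!) · 1 · (1 − 1/(12n)) · … · (1 − 10/(12n)). Each factor → 1 as N → ∞, so the limit is 1/11! = 1/39916800.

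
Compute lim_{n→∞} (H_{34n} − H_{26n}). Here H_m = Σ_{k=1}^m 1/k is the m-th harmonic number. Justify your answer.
lim = ln(34/26) = ln(17/13)

Euler-Maclaurin gives H_m = ln m + γ + 1/(2m) + O(1/m^2). The γ and O(1/m) terms cancel in the difference:
  H_{34n} − H_{26n} = ln(34n) − ln(26n) + O(1/n) = ln(34/26) + O(1/n).
Hence the limit is ln(34/26) = ln(17/13).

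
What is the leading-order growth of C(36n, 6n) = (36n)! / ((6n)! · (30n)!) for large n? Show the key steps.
C(36n, 6n) ~ (46656/3125)^(6n) · sqrt(3/(5π·6n))

Write N = 6n. Apply Stirling to each factorial:
  (6N)! ~ sqrt(2π·6N) · (6N/e)^(6N),
  N! ~ sqrt(2π N) · (N/e)^N,
  (5N)! ~ sqrt(2π·5N) · (5N/e)^(5N).
The exponential factors combine to (6N)^(6N) / (N^N · (5N)^(5N)) = 6^(6N)/5^(5N) = (6^6/5^5)^N = (46656/3125)^N.
The square-root prefactors combine to sqrt(2π·6N) / (sqrt(2π N)·sqrt(2π·5N)) = sqrt(6 / (2π·5·N)) = sqrt(3/(5π·6n)).
Substituting N = 6n: C(36n, 6n) ~ (46656/3125)^(6n) · sqrt(3/(5π·6n)).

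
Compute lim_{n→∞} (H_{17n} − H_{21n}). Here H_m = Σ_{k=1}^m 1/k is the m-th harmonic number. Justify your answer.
lim = ln(17/21)

Euler-Maclaurin gives H_m = ln m + γ + 1/(2m) + O(1/m^2). The γ and O(1/m) terms cancel in the difference:
  H_{17n} − H_{21n} = ln(17n) − ln(21n) + O(1/n) = ln(17/21) + O(1/n).
Hence the limit is ln(17/21).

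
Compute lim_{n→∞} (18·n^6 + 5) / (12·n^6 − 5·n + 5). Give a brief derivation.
lim = 18/12 = 3/2

For large n the leading n^6 terms dominate both numerator and denominator. Dividing top and bottom by n^6, every other term tends to 0, leaving 18/12 = 3/2.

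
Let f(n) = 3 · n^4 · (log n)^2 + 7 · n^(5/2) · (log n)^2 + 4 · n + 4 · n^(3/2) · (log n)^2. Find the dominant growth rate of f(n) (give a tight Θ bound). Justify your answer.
f(n) ∈ Θ(n^4 · (log n)^2)

Compare the terms by growth order. For large n, n^a · (log n)^b dominates n^a' · (log n)^b' iff a > a', or (a = a' and b > b'). Ranking the 4 terms shows the dominant one is 3 · n^4 · (log n)^2. Hence f(n) ∈ Θ(n^4 · (log n)^2).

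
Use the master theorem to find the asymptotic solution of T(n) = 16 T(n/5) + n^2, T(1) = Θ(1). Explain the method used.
T(n) = Θ(n^2)

log_5 16 ≈ 1.723. f(n) = n^2 dominates n^(log_5 16) since 2 > 1.723, and the regularity condition a·f(n/b) = 16·(n/5)^2 = (16/25)·n^2 ≤ c·f(n) holds with c = 16/25 ≈ 0.64 < 1. So this is Case 3: T(n) = Θ(f(n)) = Θ(n^2).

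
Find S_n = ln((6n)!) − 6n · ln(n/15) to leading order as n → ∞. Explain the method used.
S_n ~ 6n · (ln 90 − 1) + O(ln n)

Stirling: ln((6n)!) = 6n ln(6n) − 6n + O(ln n).
  S_n = 6n ln(6n) − 6n − 6n ln(n/15) + O(ln n)
      = 6n ln(6n) − 6n ln n + 6n ln 15 − 6n + O(ln n)
      = 6n ln 6 + 6n ln 15 − 6n + O(ln n)
      = 6n (ln 90 − 1) + O(ln n).
Numerically ln(90) − 1 ≈ 3.4998.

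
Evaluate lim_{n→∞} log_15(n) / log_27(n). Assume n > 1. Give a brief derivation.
lim = ln(27) / ln(15) = log_15(27)

Change of base: log_15(n) = ln n / ln 15 and log_27(n) = ln n / ln 27. The ratio is (ln n / ln 15) · (ln 27 / ln n) = ln 27 / ln 15, a constant independent of n. So the limit is ln 27 / ln 15 = log_15(27).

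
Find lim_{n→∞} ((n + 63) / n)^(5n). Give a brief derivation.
lim = e^315

Rewrite as (1 + 63/n)^(5n). By the standard limit (1 + x/n)^n → e^x, we have (1 + 63/n)^n → e^63, and raising to the 5th power gives e^315.
More precisely, ln[(1 + 63/n)^(5n)] = 5n · ln(1 + 63/n) = 5n · (63/n + O(1/n^2)) = 315 + O(1/n) → 315.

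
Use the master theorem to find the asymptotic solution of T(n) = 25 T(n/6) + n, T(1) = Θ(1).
T(n) = Θ(n^(log_6 25))

Master theorem: compare f(n) = n to n^(log_6 25) where log_6 25 ≈ 1.796. Since 1 < log_6 25, we have f(n) = O(n^(log_6 25 − ε)) for some ε > 0 — Case 1. Hence T(n) = Θ(n^(log_6 25)).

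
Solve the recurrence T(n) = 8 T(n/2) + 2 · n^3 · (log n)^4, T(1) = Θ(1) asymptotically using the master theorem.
T(n) = Θ(n^3 · (log n)^5)

Here log_2 8 = 3 and f(n) = 2 · n^3 · (log n)^4 = Θ(n^(log_2 8) · (log n)^4). This is the extended Case 2 of the master theorem (f matches the critical exponent up to log factors), giving T(n) = Θ(n^(log_2 8) · (log n)^(4+1)) = Θ(n^3 · (log n)^5).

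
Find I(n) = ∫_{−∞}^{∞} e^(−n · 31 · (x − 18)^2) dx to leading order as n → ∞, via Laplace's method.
I(n) = sqrt(π/(31n))

Here φ(x) = 31 · (x − 18)^2 has its unique minimum at x* = 18 with φ(x*) = 0 and φ''(x*) = 62. Laplace's method gives
  I(n) ~ e^(−n φ(x*)) · sqrt(2π / (n · φ''(x*))) = sqrt(2π / (62n)) = sqrt(π/(31n)).
This is exact: substituting u = (x − 18)·sqrt(31n) gives I(n) = (1/sqrt(31n)) ∫_{−∞}^{∞} e^(−u^2) du = sqrt(π/(31n)).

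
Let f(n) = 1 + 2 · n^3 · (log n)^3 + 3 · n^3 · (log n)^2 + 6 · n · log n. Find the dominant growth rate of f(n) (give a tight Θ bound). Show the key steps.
f(n) ∈ Θ(n^3 · (log n)^3)

Compare the terms by growth order. For large n, n^a · (log n)^b dominates n^a' · (log n)^b' iff a > a', or (a = a' and b > b'). Ranking the 4 terms shows the dominant one is 2 · n^3 · (log n)^3. Hence f(n) ∈ Θ(n^3 · (log n)^3).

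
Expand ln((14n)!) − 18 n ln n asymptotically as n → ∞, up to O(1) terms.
ln((14n)!) − 18 n ln n = −4 n ln n + 14(ln 14 − 1) n + (1/2) ln(2π·14n) + O(1/n)

Stirling: ln((14n)!) = 14n ln(14n) − 14n + (1/2) ln(2π·14n) + O(1/n).
Expand 14n ln(14n) = 14n (ln n + ln 14) = 14n ln n + 14n ln 14.
Subtract 18n ln n: leading term is (14 − 18) n ln n = −4 n ln n. The next term is 14n ln 14 − 14n = 14(ln 14 − 1) n. Then the (1/2) ln(2π·14n) correction.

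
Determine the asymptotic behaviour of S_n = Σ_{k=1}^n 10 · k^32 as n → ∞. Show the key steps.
S_n ~ 10 · n^33 / 33

By integral comparison (Euler-Maclaurin), Σ_{k=1}^n 10 · k^32 = 10 · ∫_0^n x^32 dx + O(n^32) = 10 · n^33/33 + O(n^32). (Equivalently, Faulhaber's formula gives the same leading term.)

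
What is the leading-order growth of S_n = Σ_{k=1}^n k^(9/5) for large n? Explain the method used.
S_n ~ (5/14) · n^(14/5)

Integral comparison: Σ_{k=1}^n k^(9/5) = ∫_0^n x^(9/5) dx + O(n^(9/5)). The integral is n^(1 + 9/5) / (1 + 9/5) = n^((9+5)/5) / ((9+5)/5) = (5/14) · n^(14/5).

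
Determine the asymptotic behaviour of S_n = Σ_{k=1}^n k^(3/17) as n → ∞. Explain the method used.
S_n ~ (17/20) · n^(20/17)

Integral comparison: Σ_{k=1}^n k^(3/17) = ∫_0^n x^(3/17) dx + O(n^(3/17)). The integral is n^(1 + 3/17) / (1 + 3/17) = n^((3+17)/17) / ((3+17)/17) = (17/20) · n^(20/17).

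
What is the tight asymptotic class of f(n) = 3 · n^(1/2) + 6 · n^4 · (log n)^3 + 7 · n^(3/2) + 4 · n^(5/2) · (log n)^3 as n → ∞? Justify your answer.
f(n) ∈ Θ(n^4 · (log n)^3)

Compare the terms by growth order. For large n, n^a · (log n)^b dominates n^a' · (log n)^b' iff a > a', or (a = a' and b > b'). Ranking the 4 terms shows the dominant one is 6 · n^4 · (log n)^3. Hence f(n) ∈ Θ(n^4 · (log n)^3).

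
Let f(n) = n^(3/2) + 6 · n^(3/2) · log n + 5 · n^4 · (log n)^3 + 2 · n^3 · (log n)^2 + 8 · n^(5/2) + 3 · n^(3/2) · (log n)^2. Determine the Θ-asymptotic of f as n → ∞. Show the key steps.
f(n) ∈ Θ(n^4 · (log n)^3)

Compare the terms by growth order. For large n, n^a · (log n)^b dominates n^a' · (log n)^b' iff a > a', or (a = a' and b > b'). Ranking the 6 terms shows the dominant one is 5 · n^4 · (log n)^3. Hence f(n) ∈ Θ(n^4 · (log n)^3).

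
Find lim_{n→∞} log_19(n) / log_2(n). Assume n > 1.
lim = ln(2) / ln(19) = log_19(2)

Change of base: log_19(n) = ln n / ln 19 and log_2(n) = ln n / ln 2. The ratio is (ln n / ln 19) · (ln 2 / ln n) = ln 2 / ln 19, a constant independent of n. So the limit is ln 2 / ln 19 = log_19(2).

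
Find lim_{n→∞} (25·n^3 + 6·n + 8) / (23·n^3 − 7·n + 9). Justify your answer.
lim = 25/23

For large n the leading n^3 terms dominate both numerator and denominator. Dividing top and bottom by n^3, every other term tends to 0, leaving 25/23.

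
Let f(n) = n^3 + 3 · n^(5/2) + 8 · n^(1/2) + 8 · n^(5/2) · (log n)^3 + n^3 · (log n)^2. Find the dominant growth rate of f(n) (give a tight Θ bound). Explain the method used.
f(n) ∈ Θ(n^3 · (log n)^2)

Compare the terms by growth order. For large n, n^a · (log n)^b dominates n^a' · (log n)^b' iff a > a', or (a = a' and b > b'). Ranking the 5 terms shows the dominant one is n^3 · (log n)^2. Hence f(n) ∈ Θ(n^3 · (log n)^2).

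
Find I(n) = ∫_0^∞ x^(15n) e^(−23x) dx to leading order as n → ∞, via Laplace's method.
I(n) ~ (sqrt(2π·15n) / 23) · (15n/(23e))^(15n)

Write the integrand as exp(15n ln x − 23x) and set f(x) = 15n ln x − 23x. Then f'(x) = 15n/x − 23 = 0 at x* = 15n/23, and f''(x*) = −15n/x*^2 = −23^2/(15n). Laplace's method (interior maximum) gives
  I(n) ~ e^(f(x*)) · sqrt(2π / |f''(x*)|)
        = exp(15n ln(15n/23) − 15n) · sqrt(2π · 15n / 23^2)
        = (15n/23)^(15n) e^(−15n) · sqrt(2π·15n) / 23
        = (sqrt(2π·15n) / 23) · (15n/(23e))^(15n).
This matches Γ(15n+1)/23^(15n+1) with Stirling applied to Γ.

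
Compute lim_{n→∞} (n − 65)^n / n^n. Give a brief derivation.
lim = e^(−65)

Rewrite as (1 − 65/n)^(n). By the standard limit (1 + x/n)^n → e^x, we have (1 − 65/n)^n → e^(−65), and raising to the 1st power gives e^(−65).
More precisely, ln[(1 − 65/n)^(n)] = n · ln(1 − 65/n) = n · (-65/n + O(1/n^2)) = -65 + O(1/n) → -65.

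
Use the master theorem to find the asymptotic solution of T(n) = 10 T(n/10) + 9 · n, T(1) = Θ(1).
T(n) = Θ(n log n)

log_10 10 = 1, and f(n) = 9 · n = Θ(n^(log_10 10)). This is Case 2 of the master theorem: T(n) = Θ(f(n) · log n) = Θ(n log n).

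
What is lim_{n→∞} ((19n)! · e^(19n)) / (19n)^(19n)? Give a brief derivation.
lim = ∞

Stirling: (19n)! ~ sqrt(2π·19n) · (19n/e)^(19n). Hence
  (19n)! · e^(19n) / (19n)^(19n) ~ sqrt(2π·19n) = sqrt(2π·19) · sqrt(n) → ∞.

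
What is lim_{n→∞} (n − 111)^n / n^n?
lim = e^(−111)

Rewrite as (1 − 111/n)^(n). By the standard limit (1 + x/n)^n → e^x, we have (1 − 111/n)^n → e^(−111), and raising to the 1st power gives e^(−111).
More precisely, ln[(1 − 111/n)^(n)] = n · ln(1 − 111/n) = n · (-111/n + O(1/n^2)) = -111 + O(1/n) → -111.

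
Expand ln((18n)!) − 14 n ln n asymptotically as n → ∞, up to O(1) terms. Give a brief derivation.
ln((18n)!) − 14 n ln n = 4 n ln n + 18(ln 18 − 1) n + (1/2) ln(2π·18n) + O(1/n)

Stirling: ln((18n)!) = 18n ln(18n) − 18n + (1/2) ln(2π·18n) + O(1/n).
Expand 18n ln(18n) = 18n (ln n + ln 18) = 18n ln n + 18n ln 18.
Subtract 14n ln n: leading term is (18 − 14) n ln n = 4 n ln n. The next term is 18n ln 18 − 18n = 18(ln 18 − 1) n. Then the (1/2) ln(2π·18n) correction.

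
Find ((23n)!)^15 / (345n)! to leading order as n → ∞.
((23n)!)^15/(345n)! ~ ((2π·23n)^(14/2) / sqrt(15)) · 15^(−15·23n)  →  0

Write N = 23n. Stirling: N! ~ sqrt(2π N)(N/e)^N and (15N)! ~ sqrt(2π·15N)·(15N/e)^(15N).
  (N!)^15/(15N)! ~ (2π N)^(15/2) (N/e)^(15N) / [sqrt(2π·15N) (15N/e)^(15N)]
     = (2π N)^(15/2) / sqrt(2π·15N) · (N/(15N))^(15N)
     = (2π N)^((15−1)/2) / sqrt(15) · 15^(−15N).
Since 15^15 > 1, the factor 15^(−15N) decays exponentially, so the ratio → 0. Substituting N = 23n gives the stated form.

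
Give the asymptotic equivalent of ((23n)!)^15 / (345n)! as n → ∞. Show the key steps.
((23n)!)^15/(345n)! ~ ((2π·23n)^(14/2) / sqrt(15)) · 15^(−15·23n)  →  0

Write N = 23n. Stirling: N! ~ sqrt(2π N)(N/e)^N and (15N)! ~ sqrt(2π·15N)·(15N/e)^(15N).
  (N!)^15/(15N)! ~ (2π N)^(15/2) (N/e)^(15N) / [sqrt(2π·15N) (15N/e)^(15N)]
     = (2π N)^(15/2) / sqrt(2π·15N) · (N/(15N))^(15N)
     = (2π N)^((15−1)/2) / sqrt(15) · 15^(−15N).
Since 15^15 > 1, the factor 15^(−15N) decays exponentially, so the ratio → 0. Substituting N = 23n gives the stated form.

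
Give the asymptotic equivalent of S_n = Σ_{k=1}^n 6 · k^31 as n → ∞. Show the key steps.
S_n ~ 3 · n^32 / 16

By integral comparison (Euler-Maclaurin), Σ_{k=1}^n 6 · k^31 = 6 · ∫_0^n x^31 dx + O(n^31) = 6 · n^32/32 = 3 · n^32 / 16 + O(n^31). (Equivalently, Faulhaber's formula gives the same leading term.)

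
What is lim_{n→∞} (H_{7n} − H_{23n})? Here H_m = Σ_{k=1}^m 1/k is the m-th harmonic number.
lim = ln(7/23)

Euler-Maclaurin gives H_m = ln m + γ + 1/(2m) + O(1/m^2). The γ and O(1/m) terms cancel in the difference:
  H_{7n} − H_{23n} = ln(7n) − ln(23n) + O(1/n) = ln(7/23) + O(1/n).
Hence the limit is ln(7/23).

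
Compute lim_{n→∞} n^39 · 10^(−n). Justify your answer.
lim = 0

Exponentials with base > 1 dominate every fixed polynomial: for any fixed c, n^c / 10^n → 0 as n → ∞ (e.g. by the ratio test, or by writing 10^n = e^(n ln 10) and noting e^(n ln 10) / n^c → ∞). Hence n^39 · 10^(−n) = n^39 / 10^n → 0.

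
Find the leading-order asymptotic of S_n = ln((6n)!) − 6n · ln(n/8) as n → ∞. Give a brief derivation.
S_n ~ 6n · (ln 48 − 1) + O(ln n)

Stirling: ln((6n)!) = 6n ln(6n) − 6n + O(ln n).
  S_n = 6n ln(6n) − 6n − 6n ln(n/8) + O(ln n)
      = 6n ln(6n) − 6n ln n + 6n ln 8 − 6n + O(ln n)
      = 6n ln 6 + 6n ln 8 − 6n + O(ln n)
      = 6n (ln 48 − 1) + O(ln n).
Numerically ln(48) − 1 ≈ 2.8712.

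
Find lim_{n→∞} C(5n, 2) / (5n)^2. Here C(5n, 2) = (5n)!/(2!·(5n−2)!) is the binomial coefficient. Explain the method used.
lim = 1/2! = 1/2

With N = 5n → ∞: C(N, 2) / N^2 = [N(N−1)…(N−1)] / (2! · N^2) = (1/2!) · 1 · (1 − 1/(5n)). Each factor → 1 as N → ∞, so the limit is 1/2! = 1/2.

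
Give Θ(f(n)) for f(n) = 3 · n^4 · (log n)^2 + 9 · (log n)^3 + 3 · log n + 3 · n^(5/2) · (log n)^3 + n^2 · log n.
f(n) ∈ Θ(n^4 · (log n)^2)

Compare the terms by growth order. For large n, n^a · (log n)^b dominates n^a' · (log n)^b' iff a > a', or (a = a' and b > b'). Ranking the 5 terms shows the dominant one is 3 · n^4 · (log n)^2. Hence f(n) ∈ Θ(n^4 · (log n)^2).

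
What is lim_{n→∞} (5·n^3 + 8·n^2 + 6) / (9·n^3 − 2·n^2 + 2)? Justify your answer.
lim = 5/9

For large n the leading n^3 terms dominate both numerator and denominator. Dividing top and bottom by n^3, every other term tends to 0, leaving 5/9.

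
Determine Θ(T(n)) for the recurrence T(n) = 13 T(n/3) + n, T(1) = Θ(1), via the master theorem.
T(n) = Θ(n^(log_3 13))

Master theorem: compare f(n) = n to n^(log_3 13) where log_3 13 ≈ 2.335. Since 1 < log_3 13, we have f(n) = O(n^(log_3 13 − ε)) for some ε > 0 — Case 1. Hence T(n) = Θ(n^(log_3 13)).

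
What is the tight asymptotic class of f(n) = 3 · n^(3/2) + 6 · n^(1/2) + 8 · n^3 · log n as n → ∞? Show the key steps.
f(n) ∈ Θ(n^3 · log n)

Compare the terms by growth order. For large n, n^a · (log n)^b dominates n^a' · (log n)^b' iff a > a', or (a = a' and b > b'). Ranking the 3 terms shows the dominant one is 8 · n^3 · log n. Hence f(n) ∈ Θ(n^3 · log n).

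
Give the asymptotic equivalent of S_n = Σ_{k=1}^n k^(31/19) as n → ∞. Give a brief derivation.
S_n ~ (19/50) · n^(50/19)

Integral comparison: Σ_{k=1}^n k^(31/19) = ∫_0^n x^(31/19) dx + O(n^(31/19)). The integral is n^(1 + 31/19) / (1 + 31/19) = n^((31+19)/19) / ((31+19)/19) = (19/50) · n^(50/19).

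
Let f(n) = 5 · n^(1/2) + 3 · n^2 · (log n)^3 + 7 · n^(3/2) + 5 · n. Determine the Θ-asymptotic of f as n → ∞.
f(n) ∈ Θ(n^2 · (log n)^3)

Compare the terms by growth order. For large n, n^a · (log n)^b dominates n^a' · (log n)^b' iff a > a', or (a = a' and b > b'). Ranking the 4 terms shows the dominant one is 3 · n^2 · (log n)^3. Hence f(n) ∈ Θ(n^2 · (log n)^3).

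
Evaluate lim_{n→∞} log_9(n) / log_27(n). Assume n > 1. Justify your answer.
lim = ln(27) / ln(9) = log_9(27)

Change of base: log_9(n) = ln n / ln 9 and log_27(n) = ln n / ln 27. The ratio is (ln n / ln 9) · (ln 27 / ln n) = ln 27 / ln 9, a constant independent of n. So the limit is ln 27 / ln 9 = log_9(27).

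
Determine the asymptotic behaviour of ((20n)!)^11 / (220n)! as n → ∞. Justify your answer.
((20n)!)^11/(220n)! ~ ((2π·20n)^(10/2) / sqrt(11)) · 11^(−11·20n)  →  0

Write N = 20n. Stirling: N! ~ sqrt(2π N)(N/e)^N and (11N)! ~ sqrt(2π·11N)·(11N/e)^(11N).
  (N!)^11/(11N)! ~ (2π N)^(11/2) (N/e)^(11N) / [sqrt(2π·11N) (11N/e)^(11N)]
     = (2π N)^(11/2) / sqrt(2π·11N) · (N/(11N))^(11N)
     = (2π N)^((11−1)/2) / sqrt(11) · 11^(−11N).
Since 11^11 > 1, the factor 11^(−11N) decays exponentially, so the ratio → 0. Substituting N = 20n gives the stated form.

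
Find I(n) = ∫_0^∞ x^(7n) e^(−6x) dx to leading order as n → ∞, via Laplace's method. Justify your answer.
I(n) ~ (sqrt(2π·7n) / 6) · (7n/(6e))^(7n)

Write the integrand as exp(7n ln x − 6x) and set f(x) = 7n ln x − 6x. Then f'(x) = 7n/x − 6 = 0 at x* = 7n/6, and f''(x*) = −7n/x*^2 = −6^2/(7n). Laplace's method (interior maximum) gives
  I(n) ~ e^(f(x*)) · sqrt(2π / |f''(x*)|)
        = exp(7n ln(7n/6) − 7n) · sqrt(2π · 7n / 6^2)
        = (7n/6)^(7n) e^(−7n) · sqrt(2π·7n) / 6
        = (sqrt(2π·7n) / 6) · (7n/(6e))^(7n).
This matches Γ(7n+1)/6^(7n+1) with Stirling applied to Γ.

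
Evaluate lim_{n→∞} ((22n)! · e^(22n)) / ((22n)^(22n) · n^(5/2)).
lim = 0

Stirling: (22n)! ~ sqrt(2π·22n) · (22n/e)^(22n). Hence
  (22n)! · e^(22n) / (22n)^(22n) ~ sqrt(2π·22n).
Dividing by n^(5/2): sqrt(2π·22n) / n^(5/2) = sqrt(2π·22) · n^((1−5)/2), so the expression behaves like sqrt(2π·22) · n^((1−5)/2) → 0.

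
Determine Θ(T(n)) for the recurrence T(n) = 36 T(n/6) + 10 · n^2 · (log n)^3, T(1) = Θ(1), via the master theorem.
T(n) = Θ(n^2 · (log n)^4)

Here log_6 36 = 2 and f(n) = 10 · n^2 · (log n)^3 = Θ(n^(log_6 36) · (log n)^3). This is the extended Case 2 of the master theorem (f matches the critical exponent up to log factors), giving T(n) = Θ(n^(log_6 36) · (log n)^(3+1)) = Θ(n^2 · (log n)^4).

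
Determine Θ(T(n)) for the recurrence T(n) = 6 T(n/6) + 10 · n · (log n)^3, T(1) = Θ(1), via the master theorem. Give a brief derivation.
T(n) = Θ(n · (log n)^4)

Here log_6 6 = 1 and f(n) = 10 · n · (log n)^3 = Θ(n^(log_6 6) · (log n)^3). This is the extended Case 2 of the master theorem (f matches the critical exponent up to log factors), giving T(n) = Θ(n^(log_6 6) · (log n)^(3+1)) = Θ(n · (log n)^4).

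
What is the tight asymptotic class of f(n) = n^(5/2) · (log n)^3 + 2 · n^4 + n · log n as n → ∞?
f(n) ∈ Θ(n^4)

Compare the terms by growth order. For large n, n^a · (log n)^b dominates n^a' · (log n)^b' iff a > a', or (a = a' and b > b'). Ranking the 3 terms shows the dominant one is 2 · n^4. Hence f(n) ∈ Θ(n^4).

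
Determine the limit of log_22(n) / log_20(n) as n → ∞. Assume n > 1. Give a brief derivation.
lim = ln(20) / ln(22) = log_22(20)

Change of base: log_22(n) = ln n / ln 22 and log_20(n) = ln n / ln 20. The ratio is (ln n / ln 22) · (ln 20 / ln n) = ln 20 / ln 22, a constant independent of n. So the limit is ln 20 / ln 22 = log_22(20).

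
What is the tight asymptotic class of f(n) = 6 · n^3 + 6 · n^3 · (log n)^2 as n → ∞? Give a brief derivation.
f(n) ∈ Θ(n^3 · (log n)^2)

Compare the terms by growth order. For large n, n^a · (log n)^b dominates n^a' · (log n)^b' iff a > a', or (a = a' and b > b'). Ranking the 2 terms shows the dominant one is 6 · n^3 · (log n)^2. Hence f(n) ∈ Θ(n^3 · (log n)^2).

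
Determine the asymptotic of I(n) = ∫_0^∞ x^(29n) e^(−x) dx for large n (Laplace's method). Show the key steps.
I(n) ~ sqrt(2π·29n) · (29n/e)^(29n)

Write the integrand as exp(29n ln x − x) and set f(x) = 29n ln x − x. Then f'(x) = 29n/x − 1 = 0 at x* = 29n, and f''(x*) = −29n/x*^2 = −1/(29n). Laplace's method (interior maximum) gives
  I(n) ~ e^(f(x*)) · sqrt(2π / |f''(x*)|)
        = exp(29n ln(29n) − 29n) · sqrt(2π · 29n)
        = (29n)^(29n) e^(−29n) · sqrt(2π·29n)
        = sqrt(2π·29n) · (29n/e)^(29n).
This matches Γ(29n+1) with Stirling applied to Γ.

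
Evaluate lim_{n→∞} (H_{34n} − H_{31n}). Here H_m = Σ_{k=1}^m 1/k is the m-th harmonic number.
lim = ln(34/31)

Euler-Maclaurin gives H_m = ln m + γ + 1/(2m) + O(1/m^2). The γ and O(1/m) terms cancel in the difference:
  H_{34n} − H_{31n} = ln(34n) − ln(31n) + O(1/n) = ln(34/31) + O(1/n).
Hence the limit is ln(34/31).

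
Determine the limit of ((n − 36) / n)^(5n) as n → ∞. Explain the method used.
lim = e^(−180)

Rewrite as (1 − 36/n)^(5n). By the standard limit (1 + x/n)^n → e^x, we have (1 − 36/n)^n → e^(−36), and raising to the 5th power gives e^(−180).
More precisely, ln[(1 − 36/n)^(5n)] = 5n · ln(1 − 36/n) = 5n · (-36/n + O(1/n^2)) = -180 + O(1/n) → -180.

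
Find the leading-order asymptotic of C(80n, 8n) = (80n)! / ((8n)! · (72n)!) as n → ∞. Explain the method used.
C(80n, 8n) ~ (10000000000/387420489)^(8n) · sqrt(5/(9π·8n))

Write N = 8n. Apply Stirling to each factorial:
  (10N)! ~ sqrt(2π·10N) · (10N/e)^(10N),
  N! ~ sqrt(2π N) · (N/e)^N,
  (9N)! ~ sqrt(2π·9N) · (9N/e)^(9N).
The exponential factors combine to (10N)^(10N) / (N^N · (9N)^(9N)) = 10^(10N)/9^(9N) = (10^10/9^9)^N = (10000000000/387420489)^N.
The square-root prefactors combine to sqrt(2π·10N) / (sqrt(2π N)·sqrt(2π·9N)) = sqrt(10 / (2π·9·N)) = sqrt(5/(9π·8n)).
Substituting N = 8n: C(80n, 8n) ~ (10000000000/387420489)^(8n) · sqrt(5/(9π·8n)).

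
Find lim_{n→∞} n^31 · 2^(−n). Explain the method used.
lim = 0

Exponentials with base > 1 dominate every fixed polynomial: for any fixed c, n^c / 2^n → 0 as n → ∞ (e.g. by the ratio test, or by writing 2^n = e^(n ln 2) and noting e^(n ln 2) / n^c → ∞). Hence n^31 · 2^(−n) = n^31 / 2^n → 0.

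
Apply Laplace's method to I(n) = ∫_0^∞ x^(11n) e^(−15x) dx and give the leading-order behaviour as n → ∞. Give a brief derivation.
I(n) ~ (sqrt(2π·11n) / 15) · (11n/(15e))^(11n)

Write the integrand as exp(11n ln x − 15x) and set f(x) = 11n ln x − 15x. Then f'(x) = 11n/x − 15 = 0 at x* = 11n/15, and f''(x*) = −11n/x*^2 = −15^2/(11n). Laplace's method (interior maximum) gives
  I(n) ~ e^(f(x*)) · sqrt(2π / |f''(x*)|)
        = exp(11n ln(11n/15) − 11n) · sqrt(2π · 11n / 15^2)
        = (11n/15)^(11n) e^(−11n) · sqrt(2π·11n) / 15
        = (sqrt(2π·11n) / 15) · (11n/(15e))^(11n).
This matches Γ(11n+1)/15^(11n+1) with Stirling applied to Γ.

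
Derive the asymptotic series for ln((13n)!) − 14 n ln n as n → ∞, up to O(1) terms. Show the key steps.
ln((13n)!) − 14 n ln n = −n ln n + 13(ln 13 − 1) n + (1/2) ln(2π·13n) + O(1/n)

Stirling: ln((13n)!) = 13n ln(13n) − 13n + (1/2) ln(2π·13n) + O(1/n).
Expand 13n ln(13n) = 13n (ln n + ln 13) = 13n ln n + 13n ln 13.
Subtract 14n ln n: leading term is (13 − 14) n ln n = −n ln n. The next term is 13n ln 13 − 13n = 13(ln 13 − 1) n. Then the (1/2) ln(2π·13n) correction.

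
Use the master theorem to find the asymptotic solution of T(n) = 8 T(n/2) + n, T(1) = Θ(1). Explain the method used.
T(n) = Θ(n^3)

Master theorem: compare f(n) = n to n^(log_2 8) where log_2 8 = 3. Since 1 < log_2 8, we have f(n) = O(n^(log_2 8 − ε)) for some ε > 0 — Case 1. Hence T(n) = Θ(n^(log_2 8)) = Θ(n^3).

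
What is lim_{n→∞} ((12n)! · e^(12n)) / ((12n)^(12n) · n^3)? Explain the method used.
lim = 0

Stirling: (12n)! ~ sqrt(2π·12n) · (12n/e)^(12n). Hence
  (12n)! · e^(12n) / (12n)^(12n) ~ sqrt(2π·12n).
Dividing by n^3: sqrt(2π·12n) / n^3 = sqrt(2π·12) · n^((1−6)/2), so the expression behaves like sqrt(2π·12) · n^((1−6)/2) → 0.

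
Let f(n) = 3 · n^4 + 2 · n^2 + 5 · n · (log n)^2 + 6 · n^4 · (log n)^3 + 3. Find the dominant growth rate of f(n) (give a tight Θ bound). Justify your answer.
f(n) ∈ Θ(n^4 · (log n)^3)

Compare the terms by growth order. For large n, n^a · (log n)^b dominates n^a' · (log n)^b' iff a > a', or (a = a' and b > b'). Ranking the 5 terms shows the dominant one is 6 · n^4 · (log n)^3. Hence f(n) ∈ Θ(n^4 · (log n)^3).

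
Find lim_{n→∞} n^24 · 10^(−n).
lim = 0

Exponentials with base > 1 dominate every fixed polynomial: for any fixed c, n^c / 10^n → 0 as n → ∞ (e.g. by the ratio test, or by writing 10^n = e^(n ln 10) and noting e^(n ln 10) / n^c → ∞). Hence n^24 · 10^(−n) = n^24 / 10^n → 0.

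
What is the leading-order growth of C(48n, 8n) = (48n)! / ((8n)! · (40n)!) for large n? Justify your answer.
C(48n, 8n) ~ (46656/3125)^(8n) · sqrt(3/(5π·8n))

Write N = 8n. Apply Stirling to each factorial:
  (6N)! ~ sqrt(2π·6N) · (6N/e)^(6N),
  N! ~ sqrt(2π N) · (N/e)^N,
  (5N)! ~ sqrt(2π·5N) · (5N/e)^(5N).
The exponential factors combine to (6N)^(6N) / (N^N · (5N)^(5N)) = 6^(6N)/5^(5N) = (6^6/5^5)^N = (46656/3125)^N.
The square-root prefactors combine to sqrt(2π·6N) / (sqrt(2π N)·sqrt(2π·5N)) = sqrt(6 / (2π·5·N)) = sqrt(3/(5π·8n)).
Substituting N = 8n: C(48n, 8n) ~ (46656/3125)^(8n) · sqrt(3/(5π·8n)).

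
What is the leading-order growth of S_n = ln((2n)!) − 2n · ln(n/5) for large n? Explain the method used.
S_n ~ 2n · (ln 10 − 1) + O(ln n)

Stirling: ln((2n)!) = 2n ln(2n) − 2n + O(ln n).
  S_n = 2n ln(2n) − 2n − 2n ln(n/5) + O(ln n)
      = 2n ln(2n) − 2n ln n + 2n ln 5 − 2n + O(ln n)
      = 2n ln 2 + 2n ln 5 − 2n + O(ln n)
      = 2n (ln 10 − 1) + O(ln n).
Numerically ln(10) − 1 ≈ 1.3026.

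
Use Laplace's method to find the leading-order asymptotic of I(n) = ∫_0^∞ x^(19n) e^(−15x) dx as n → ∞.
I(n) ~ (sqrt(2π·19n) / 15) · (19n/(15e))^(19n)

Write the integrand as exp(19n ln x − 15x) and set f(x) = 19n ln x − 15x. Then f'(x) = 19n/x − 15 = 0 at x* = 19n/15, and f''(x*) = −19n/x*^2 = −15^2/(19n). Laplace's method (interior maximum) gives
  I(n) ~ e^(f(x*)) · sqrt(2π / |f''(x*)|)
        = exp(19n ln(19n/15) − 19n) · sqrt(2π · 19n / 15^2)
        = (19n/15)^(19n) e^(−19n) · sqrt(2π·19n) / 15
        = (sqrt(2π·19n) / 15) · (19n/(15e))^(19n).
This matches Γ(19n+1)/15^(19n+1) with Stirling applied to Γ.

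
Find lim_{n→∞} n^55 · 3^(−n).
lim = 0

Exponentials with base > 1 dominate every fixed polynomial: for any fixed c, n^c / 3^n → 0 as n → ∞ (e.g. by the ratio test, or by writing 3^n = e^(n ln 3) and noting e^(n ln 3) / n^c → ∞). Hence n^55 · 3^(−n) = n^55 / 3^n → 0.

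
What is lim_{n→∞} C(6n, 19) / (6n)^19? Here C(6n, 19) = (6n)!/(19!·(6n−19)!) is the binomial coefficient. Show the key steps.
lim = 1/19! = 1/121645100408832000

With N = 6n → ∞: C(N, 19) / N^19 = [N(N−1)…(N−18)] / (19! · N^19) = (1/19!) · 1 · (1 − 1/(6n)) · … · (1 − 18/(6n)). Each factor → 1 as N → ∞, so the limit is 1/19! = 1/121645100408832000.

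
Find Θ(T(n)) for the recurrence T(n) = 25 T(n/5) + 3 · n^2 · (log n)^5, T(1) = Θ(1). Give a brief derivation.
T(n) = Θ(n^2 · (log n)^6)

Here log_5 25 = 2 and f(n) = 3 · n^2 · (log n)^5 = Θ(n^(log_5 25) · (log n)^5). This is the extended Case 2 of the master theorem (f matches the critical exponent up to log factors), giving T(n) = Θ(n^(log_5 25) · (log n)^(5+1)) = Θ(n^2 · (log n)^6).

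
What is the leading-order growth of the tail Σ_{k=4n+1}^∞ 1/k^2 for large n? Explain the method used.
Σ_{k>4n} 1/k^2 ~ 1/(1 · (4n))

Compare to the integral: ∫_{4n}^∞ x^(−2) dx = [−x^(−1)/1]_{4n}^∞ = 1/((2−1)·(4n)). Euler-Maclaurin then gives
  Σ_{k>4n} 1/k^2 = ∫_{4n}^∞ dx/x^2 − 1/(2·(4n)^2) + O(1/(4n)^3).
(Equivalently this is ζ(2) − Σ_{k≤4n} 1/k^2.)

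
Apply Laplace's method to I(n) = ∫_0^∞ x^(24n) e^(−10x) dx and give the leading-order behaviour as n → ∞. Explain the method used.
I(n) ~ (sqrt(2π·24n) / 10) · (24n/(10e))^(24n)

Write the integrand as exp(24n ln x − 10x) and set f(x) = 24n ln x − 10x. Then f'(x) = 24n/x − 10 = 0 at x* = 24n/10, and f''(x*) = −24n/x*^2 = −10^2/(24n). Laplace's method (interior maximum) gives
  I(n) ~ e^(f(x*)) · sqrt(2π / |f''(x*)|)
        = exp(24n ln(24n/10) − 24n) · sqrt(2π · 24n / 10^2)
        = (24n/10)^(24n) e^(−24n) · sqrt(2π·24n) / 10
        = (sqrt(2π·24n) / 10) · (24n/(10e))^(24n).
This matches Γ(24n+1)/10^(24n+1) with Stirling applied to Γ.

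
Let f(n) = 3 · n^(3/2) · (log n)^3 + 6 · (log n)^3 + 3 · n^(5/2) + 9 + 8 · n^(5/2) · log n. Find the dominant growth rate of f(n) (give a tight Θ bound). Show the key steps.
f(n) ∈ Θ(n^(5/2) · log n)

Compare the terms by growth order. For large n, n^a · (log n)^b dominates n^a' · (log n)^b' iff a > a', or (a = a' and b > b'). Ranking the 5 terms shows the dominant one is 8 · n^(5/2) · log n. Hence f(n) ∈ Θ(n^(5/2) · log n).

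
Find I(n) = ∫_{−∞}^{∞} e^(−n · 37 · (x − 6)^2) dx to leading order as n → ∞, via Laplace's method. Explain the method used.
I(n) = sqrt(π/(37n))

Here φ(x) = 37 · (x − 6)^2 has its unique minimum at x* = 6 with φ(x*) = 0 and φ''(x*) = 74. Laplace's method gives
  I(n) ~ e^(−n φ(x*)) · sqrt(2π / (n · φ''(x*))) = sqrt(2π / (74n)) = sqrt(π/(37n)).
This is exact: substituting u = (x − 6)·sqrt(37n) gives I(n) = (1/sqrt(37n)) ∫_{−∞}^{∞} e^(−u^2) du = sqrt(π/(37n)).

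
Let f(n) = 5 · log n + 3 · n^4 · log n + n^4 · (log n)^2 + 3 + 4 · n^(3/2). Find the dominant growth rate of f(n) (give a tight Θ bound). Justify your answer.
f(n) ∈ Θ(n^4 · (log n)^2)

Compare the terms by growth order. For large n, n^a · (log n)^b dominates n^a' · (log n)^b' iff a > a', or (a = a' and b > b'). Ranking the 5 terms shows the dominant one is n^4 · (log n)^2. Hence f(n) ∈ Θ(n^4 · (log n)^2).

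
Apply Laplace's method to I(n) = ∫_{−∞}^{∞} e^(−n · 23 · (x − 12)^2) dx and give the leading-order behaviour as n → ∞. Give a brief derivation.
I(n) = sqrt(π/(23n))

Here φ(x) = 23 · (x − 12)^2 has its unique minimum at x* = 12 with φ(x*) = 0 and φ''(x*) = 46. Laplace's method gives
  I(n) ~ e^(−n φ(x*)) · sqrt(2π / (n · φ''(x*))) = sqrt(2π / (46n)) = sqrt(π/(23n)).
This is exact: substituting u = (x − 12)·sqrt(23n) gives I(n) = (1/sqrt(23n)) ∫_{−∞}^{∞} e^(−u^2) du = sqrt(π/(23n)).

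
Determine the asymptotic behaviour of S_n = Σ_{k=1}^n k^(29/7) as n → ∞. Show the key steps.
S_n ~ (7/36) · n^(36/7)

Integral comparison: Σ_{k=1}^n k^(29/7) = ∫_0^n x^(29/7) dx + O(n^(29/7)). The integral is n^(1 + 29/7) / (1 + 29/7) = n^((29+7)/7) / ((29+7)/7) = (7/36) · n^(36/7).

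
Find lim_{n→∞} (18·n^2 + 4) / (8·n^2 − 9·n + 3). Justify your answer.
lim = 18/8 = 9/4

For large n the leading n^2 terms dominate both numerator and denominator. Dividing top and bottom by n^2, every other term tends to 0, leaving 18/8 = 9/4.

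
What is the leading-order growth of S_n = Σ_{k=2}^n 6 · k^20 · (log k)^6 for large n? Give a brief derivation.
S_n ~ 2 · n^21 · (log n)^6 / 7

By integral comparison, S_n = ∫_1^n 6 · x^20 · (log x)^6 dx + O(n^20 · (log n)^6). For the integral, the leading term of ∫_1^n x^20 (log x)^6 dx is n^21/21 · (log n)^6 (by repeated integration by parts; each step lowers the log-exponent and produces a relatively O(1/log n) correction). Hence S_n ~ 2 · n^21 · (log n)^6 / 7.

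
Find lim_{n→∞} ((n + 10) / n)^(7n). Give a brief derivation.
lim = e^70

Rewrite as (1 + 10/n)^(7n). By the standard limit (1 + x/n)^n → e^x, we have (1 + 10/n)^n → e^10, and raising to the 7th power gives e^70.
More precisely, ln[(1 + 10/n)^(7n)] = 7n · ln(1 + 10/n) = 7n · (10/n + O(1/n^2)) = 70 + O(1/n) → 70.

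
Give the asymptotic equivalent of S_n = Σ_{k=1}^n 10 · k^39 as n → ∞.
S_n ~ n^40 / 4

By integral comparison (Euler-Maclaurin), Σ_{k=1}^n 10 · k^39 = 10 · ∫_0^n x^39 dx + O(n^39) = 10 · n^40/40 = n^40 / 4 + O(n^39). (Equivalently, Faulhaber's formula gives the same leading term.)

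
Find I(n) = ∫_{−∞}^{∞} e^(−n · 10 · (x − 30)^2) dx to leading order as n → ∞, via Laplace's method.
I(n) = sqrt(π/(10n))

Here φ(x) = 10 · (x − 30)^2 has its unique minimum at x* = 30 with φ(x*) = 0 and φ''(x*) = 20. Laplace's method gives
  I(n) ~ e^(−n φ(x*)) · sqrt(2π / (n · φ''(x*))) = sqrt(2π / (20n)) = sqrt(π/(10n)).
This is exact: substituting u = (x − 30)·sqrt(10n) gives I(n) = (1/sqrt(10n)) ∫_{−∞}^{∞} e^(−u^2) du = sqrt(π/(10n)).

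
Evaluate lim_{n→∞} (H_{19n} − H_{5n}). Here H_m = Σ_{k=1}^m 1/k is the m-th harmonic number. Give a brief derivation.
lim = ln(19/5)

Euler-Maclaurin gives H_m = ln m + γ + 1/(2m) + O(1/m^2). The γ and O(1/m) terms cancel in the difference:
  H_{19n} − H_{5n} = ln(19n) − ln(5n) + O(1/n) = ln(19/5) + O(1/n).
Hence the limit is ln(19/5).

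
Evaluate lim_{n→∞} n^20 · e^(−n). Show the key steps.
lim = 0

Exponentials with base > 1 dominate every fixed polynomial: for any fixed c, n^c / e^n → 0 as n → ∞ (e.g. by the ratio test, or since e^n grows faster than any power of n). Hence n^20 · e^(−n) = n^20 / e^n → 0.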